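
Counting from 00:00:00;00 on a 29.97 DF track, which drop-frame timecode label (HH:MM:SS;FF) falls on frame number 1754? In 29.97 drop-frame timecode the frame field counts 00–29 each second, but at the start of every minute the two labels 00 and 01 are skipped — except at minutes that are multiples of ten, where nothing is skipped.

00:00:58;14

Ten DF minutes hold 17982 frames, so frame 1754 lies in block 0 (frames 0–17981) with 1754 frames into that block.
The block's first minute is 1800 frames and the rest 1798 each; 1754 frames reaches minute 0, so 0 × 18 + 0 × 2 = 0 labels have been skipped so far.
Adding those back, label number 1754 + 0 = 1754 at 30 labels/s is 58 s + 14 f = 0 h 0 min 58 s frame 14, i.e. 00:00:58;14.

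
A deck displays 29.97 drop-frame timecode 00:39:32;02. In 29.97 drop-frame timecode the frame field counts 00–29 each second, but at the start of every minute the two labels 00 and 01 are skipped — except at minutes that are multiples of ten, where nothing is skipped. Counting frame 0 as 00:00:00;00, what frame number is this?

Complete 10-minute blocks: 3, each 17982 frames → 53946.
Remaining 9 whole minutes in the current block: 1800 + 8 × 1798 = 16184 frames.
Within the current minute: 32 × 30 + 2 − 2 = 960 (labels ;00/;01 skipped at this minute). Total = 53946 + 16184 + 960 = 71090.

71090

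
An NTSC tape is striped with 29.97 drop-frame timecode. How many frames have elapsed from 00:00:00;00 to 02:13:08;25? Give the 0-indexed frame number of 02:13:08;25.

239425

As if non-drop at 30 labels/s: (2 × 3600 + 13 × 60 + 8) × 30 + 25 = 239665.
Minute boundaries passed: 133; those not divisible by 10: 133 − 13 = 120; dropped labels = 2 × 120 = 240.
Actual frame index = 239665 − 240 = 239425.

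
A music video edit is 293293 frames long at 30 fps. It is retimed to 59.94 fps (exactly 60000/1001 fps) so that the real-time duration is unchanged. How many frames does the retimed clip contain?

586000 frames

Target frames = source frames × (target rate / source rate) = 293293 × (60000/1001)/(30) = 293293 × 2000/1001 = 586000.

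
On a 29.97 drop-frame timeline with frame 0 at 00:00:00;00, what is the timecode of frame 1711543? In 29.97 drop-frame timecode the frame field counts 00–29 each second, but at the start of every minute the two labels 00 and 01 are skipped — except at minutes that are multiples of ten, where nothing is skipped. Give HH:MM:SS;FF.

Ten DF minutes hold 17982 frames, so frame 1711543 lies in block 95 (frames 1708290–1726271) with 3253 frames into that block.
The block's first minute is 1800 frames and the rest 1798 each; 3253 frames reaches minute 1, so 95 × 18 + 1 × 2 = 1712 labels have been skipped so far.
Adding those back, label number 1711543 + 1712 = 1713255 at 30 labels/s is 57108 s + 15 f = 15 h 51 min 48 s frame 15, i.e. 15:51:48;15.

15:51:48;15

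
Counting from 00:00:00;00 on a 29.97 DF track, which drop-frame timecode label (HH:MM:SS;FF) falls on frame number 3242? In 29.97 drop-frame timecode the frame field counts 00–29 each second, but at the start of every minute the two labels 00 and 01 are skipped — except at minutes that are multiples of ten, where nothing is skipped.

00:01:48;04

Each 10-minute DF block holds 10 × 60 × 30 − 9 × 2 = 17982 frames. 3242 ÷ 17982 → 0 full blocks, remainder 3242.
Within the partial block the first minute is 1800 frames and each further minute 1798, so 1 further minute boundary passed. Total skipped labels = 18 × 0 + 2 × 1 = 2.
Non-drop label index = 3242 + 2 = 3244; at 30 labels/s that is 00:01:48:04, i.e. DF 00:01:48;04.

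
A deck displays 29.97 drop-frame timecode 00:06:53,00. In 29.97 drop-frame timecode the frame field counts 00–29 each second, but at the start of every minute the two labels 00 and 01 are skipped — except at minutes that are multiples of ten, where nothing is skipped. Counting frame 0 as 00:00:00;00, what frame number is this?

12378

Complete 10-minute blocks: 0, each 17982 frames → 0.
Remaining 6 whole minutes in the current block: 1800 + 5 × 1798 = 10790 frames.
Within the current minute: 53 × 30 + 0 − 2 = 1588 (labels ;00/;01 skipped at this minute). Total = 0 + 10790 + 1588 = 12378.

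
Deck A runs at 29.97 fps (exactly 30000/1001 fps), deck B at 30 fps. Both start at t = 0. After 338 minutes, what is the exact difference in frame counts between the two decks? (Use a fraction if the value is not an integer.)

46800/77 frames

338 min = 20280 s.
A emits 30000/1001 × 20280 = 46800000/77 frames; B emits 30 × 20280 = 608400.
Difference = 46800/77 frames (≈ 607.7922); B is ahead of A.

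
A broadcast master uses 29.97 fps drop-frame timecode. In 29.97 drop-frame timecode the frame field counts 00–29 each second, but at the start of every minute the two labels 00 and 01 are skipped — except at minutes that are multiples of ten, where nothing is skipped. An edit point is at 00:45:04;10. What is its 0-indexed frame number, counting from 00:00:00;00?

81048

Complete 10-minute blocks: 4, each 17982 frames → 71928.
Remaining 5 whole minutes in the current block: 1800 + 4 × 1798 = 8992 frames.
Within the current minute: 4 × 30 + 10 − 2 = 128 (labels ;00/;01 skipped at this minute). Total = 71928 + 8992 + 128 = 81048.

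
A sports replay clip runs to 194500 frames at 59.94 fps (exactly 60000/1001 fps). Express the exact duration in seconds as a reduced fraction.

389389/120 seconds

Running time = 194500 ÷ (60000/1001) = 194500 × 1001/60000 = 389389/120 s.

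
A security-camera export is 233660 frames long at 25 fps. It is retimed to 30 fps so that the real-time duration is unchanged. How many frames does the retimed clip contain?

Target frames = source frames × (target rate / source rate) = 233660 × (30)/(25) = 233660 × 6/5 = 280392.

280392 frames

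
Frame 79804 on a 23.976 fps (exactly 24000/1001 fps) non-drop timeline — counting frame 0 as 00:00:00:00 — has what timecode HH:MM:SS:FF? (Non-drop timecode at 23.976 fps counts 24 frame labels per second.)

79804 ÷ 24 = 3325 full seconds, remainder 4 frames.
3325 s = 0 h 55 min 25 s.
Timecode: 00:55:25:04.

00:55:25:04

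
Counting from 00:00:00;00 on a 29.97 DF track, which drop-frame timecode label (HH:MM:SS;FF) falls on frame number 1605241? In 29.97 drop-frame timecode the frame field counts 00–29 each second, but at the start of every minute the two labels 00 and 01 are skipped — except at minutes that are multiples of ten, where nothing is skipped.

Ten DF minutes hold 17982 frames, so frame 1605241 lies in block 89 (frames 1600398–1618379) with 4843 frames into that block.
The block's first minute is 1800 frames and the rest 1798 each; 4843 frames reaches minute 2, so 89 × 18 + 2 × 2 = 1606 labels have been skipped so far.
Adding those back, label number 1605241 + 1606 = 1606847 at 30 labels/s is 53561 s + 17 f = 14 h 52 min 41 s frame 17, i.e. 14:52:41;17.

14:52:41;17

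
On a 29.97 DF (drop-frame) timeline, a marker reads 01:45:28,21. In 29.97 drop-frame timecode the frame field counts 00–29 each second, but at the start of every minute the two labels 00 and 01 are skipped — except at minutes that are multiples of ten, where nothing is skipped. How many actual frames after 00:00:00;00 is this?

Complete 10-minute blocks: 10, each 17982 frames → 179820.
Remaining 5 whole minutes in the current block: 1800 + 4 × 1798 = 8992 frames.
Within the current minute: 28 × 30 + 21 − 2 = 859 (labels ;00/;01 skipped at this minute). Total = 179820 + 8992 + 859 = 189671.

189671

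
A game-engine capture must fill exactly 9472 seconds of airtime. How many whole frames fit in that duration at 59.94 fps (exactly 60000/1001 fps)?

567752 frames

Frames = 9472 × 60000/1001 = 568320000/1001 ≈ 567752.2478.
Complete frames: 567752.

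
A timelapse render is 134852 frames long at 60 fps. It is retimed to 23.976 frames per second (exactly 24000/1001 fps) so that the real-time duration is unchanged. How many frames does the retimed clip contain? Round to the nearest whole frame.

53887 frames

Frames at target rate = 134852 × (24000/1001) / (60) = 53940800/1001 ≈ 53886.913.
Nearest whole frame: 53887.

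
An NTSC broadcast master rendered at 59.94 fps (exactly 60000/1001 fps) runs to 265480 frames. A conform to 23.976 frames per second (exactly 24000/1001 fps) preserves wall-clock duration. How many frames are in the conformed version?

Target frames = source frames × (target rate / source rate) = 265480 × (24000/1001)/(60000/1001) = 265480 × 2/5 = 106192.

106192 frames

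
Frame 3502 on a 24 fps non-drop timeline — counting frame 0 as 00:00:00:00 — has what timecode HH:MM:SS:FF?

00:02:25:22

3502 ÷ 24 = 145 full seconds, remainder 22 frames.
145 s = 0 h 2 min 25 s.
Timecode: 00:02:25:22.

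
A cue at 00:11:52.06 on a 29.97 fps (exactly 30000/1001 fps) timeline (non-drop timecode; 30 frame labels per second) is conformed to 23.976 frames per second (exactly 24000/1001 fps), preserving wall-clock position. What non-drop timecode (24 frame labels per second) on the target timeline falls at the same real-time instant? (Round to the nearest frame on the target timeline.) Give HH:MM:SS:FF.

00:11:52:05

Source frame index: (0×3600 + 11×60 + 52) × 30 + 6 = 21366.
Real time: 21366 / (30000/1001) = 3564561/5000 s.
Target frame: (3564561/5000) × (24000/1001) = 85464/5 ≈ 17092.800 → 17093.
At 24 labels/s: frame 17093 → 00:11:52:05.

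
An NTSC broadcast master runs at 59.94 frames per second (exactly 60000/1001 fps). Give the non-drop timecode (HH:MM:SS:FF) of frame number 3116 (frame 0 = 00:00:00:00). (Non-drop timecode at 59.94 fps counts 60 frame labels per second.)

00:00:51:56

3116 ÷ 60 = 51 full seconds, remainder 56 frames.
51 s = 0 h 0 min 51 s.
Timecode: 00:00:51:56.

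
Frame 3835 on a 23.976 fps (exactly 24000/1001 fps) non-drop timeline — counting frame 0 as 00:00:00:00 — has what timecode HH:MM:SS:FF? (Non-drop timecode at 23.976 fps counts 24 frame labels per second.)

3835 ÷ 24 = 159 full seconds, remainder 19 frames.
159 s = 0 h 2 min 39 s.
Timecode: 00:02:39:19.

00:02:39:19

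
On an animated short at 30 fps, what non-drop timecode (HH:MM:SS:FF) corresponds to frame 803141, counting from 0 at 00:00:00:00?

07:26:11:11

803141 ÷ 30 = 26771 full seconds, remainder 11 frames.
26771 s = 7 h 26 min 11 s.
Timecode: 07:26:11:11.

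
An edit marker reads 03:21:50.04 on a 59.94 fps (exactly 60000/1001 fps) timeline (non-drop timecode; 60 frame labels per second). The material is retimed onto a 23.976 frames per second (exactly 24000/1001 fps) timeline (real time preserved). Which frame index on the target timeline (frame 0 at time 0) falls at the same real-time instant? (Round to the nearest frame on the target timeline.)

frame 290642

Source frame index: (3×3600 + 21×60 + 50) × 60 + 4 = 726604.
Real time: 726604 / (60000/1001) = 181832651/15000 s.
Target frame: (181832651/15000) × (24000/1001) = 1453208/5 ≈ 290641.600 → 290642.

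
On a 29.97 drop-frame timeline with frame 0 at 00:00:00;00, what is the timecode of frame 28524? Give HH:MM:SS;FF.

00:15:51;22

Each 10-minute DF block holds 10 × 60 × 30 − 9 × 2 = 17982 frames. 28524 ÷ 17982 → 1 full block, remainder 10542.
Within the partial block the first minute is 1800 frames and each further minute 1798, so 5 further minute boundaries passed. Total skipped labels = 18 × 1 + 2 × 5 = 28.
Non-drop label index = 28524 + 28 = 28552; at 30 labels/s that is 00:15:51:22, i.e. DF 00:15:51;22.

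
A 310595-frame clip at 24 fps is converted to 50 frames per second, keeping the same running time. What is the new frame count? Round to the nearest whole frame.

647073 frames

Frames at target rate = 310595 × (50) / (24) = 7764875/12 ≈ 647072.917.
Nearest whole frame: 647073.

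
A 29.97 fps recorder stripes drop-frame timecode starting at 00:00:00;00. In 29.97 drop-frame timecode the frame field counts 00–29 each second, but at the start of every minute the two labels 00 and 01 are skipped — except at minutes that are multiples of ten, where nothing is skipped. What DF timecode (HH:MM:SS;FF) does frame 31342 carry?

Each 10-minute DF block holds 10 × 60 × 30 − 9 × 2 = 17982 frames. 31342 ÷ 17982 → 1 full block, remainder 13360.
Within the partial block the first minute is 1800 frames and each further minute 1798, so 7 further minute boundaries passed. Total skipped labels = 18 × 1 + 2 × 7 = 32.
Non-drop label index = 31342 + 32 = 31374; at 30 labels/s that is 00:17:25:24, i.e. DF 00:17:25;24.

00:17:25;24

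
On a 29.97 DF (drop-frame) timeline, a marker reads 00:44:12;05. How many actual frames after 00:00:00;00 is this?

79485

As if non-drop at 30 labels/s: (0 × 3600 + 44 × 60 + 12) × 30 + 5 = 79565.
Minute boundaries passed: 44; those not divisible by 10: 44 − 4 = 40; dropped labels = 2 × 40 = 80.
Actual frame index = 79565 − 80 = 79485.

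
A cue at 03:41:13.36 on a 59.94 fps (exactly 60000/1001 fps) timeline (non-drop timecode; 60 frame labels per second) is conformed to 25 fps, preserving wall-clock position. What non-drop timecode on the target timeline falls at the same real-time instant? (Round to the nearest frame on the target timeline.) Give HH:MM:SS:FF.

03:41:26:22

Source frame index: (3×3600 + 41×60 + 13) × 60 + 36 = 796416.
Real time: 796416 / (60000/1001) = 8304296/625 s.
Target frame: (8304296/625) × (25) = 8304296/25 ≈ 332171.840 → 332172.
At 25 labels/s: frame 332172 → 03:41:26:22.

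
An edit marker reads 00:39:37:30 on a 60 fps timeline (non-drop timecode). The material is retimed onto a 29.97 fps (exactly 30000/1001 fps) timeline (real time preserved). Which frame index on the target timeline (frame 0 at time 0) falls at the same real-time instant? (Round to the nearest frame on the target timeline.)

frame 71254

Source frame index: (0×3600 + 39×60 + 37) × 60 + 30 = 142650.
Real time: 142650 / (60) = 4755/2 s.
Target frame: (4755/2) × (30000/1001) = 71325000/1001 ≈ 71253.746 → 71254.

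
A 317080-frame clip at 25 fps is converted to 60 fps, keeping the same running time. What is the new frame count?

760992 frames

Target frames = source frames × (target rate / source rate) = 317080 × (60)/(25) = 317080 × 12/5 = 760992.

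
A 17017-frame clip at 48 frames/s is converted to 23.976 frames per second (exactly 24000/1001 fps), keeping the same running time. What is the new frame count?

Target frames = source frames × (target rate / source rate) = 17017 × (24000/1001)/(48) = 17017 × 500/1001 = 8500.

8500 frames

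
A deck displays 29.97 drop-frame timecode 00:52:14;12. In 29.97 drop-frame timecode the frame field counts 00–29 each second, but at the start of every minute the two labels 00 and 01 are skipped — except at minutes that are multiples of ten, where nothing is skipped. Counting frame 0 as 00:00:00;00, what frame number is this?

As if non-drop at 30 labels/s: (0 × 3600 + 52 × 60 + 14) × 30 + 12 = 94032.
Minute boundaries passed: 52; those not divisible by 10: 52 − 5 = 47; dropped labels = 2 × 47 = 94.
Actual frame index = 94032 − 94 = 93938.

93938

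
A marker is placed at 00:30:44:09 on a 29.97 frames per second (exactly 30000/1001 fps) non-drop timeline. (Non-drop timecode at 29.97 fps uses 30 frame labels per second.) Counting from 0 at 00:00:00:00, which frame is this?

55329

Total seconds to the label: (0 × 3600 + 30 × 60 + 44) = 1844.
Frame index = 1844 × 30 + 9 = 55329.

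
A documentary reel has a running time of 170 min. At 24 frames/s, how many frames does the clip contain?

170 min = 10200 s.
Frames = 10200 × 24 = 244800.

244800 frames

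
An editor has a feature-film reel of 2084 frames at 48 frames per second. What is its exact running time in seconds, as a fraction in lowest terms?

Running time = 2084 ÷ (48) = 2084 × 1/48 = 521/12 s.

521/12 seconds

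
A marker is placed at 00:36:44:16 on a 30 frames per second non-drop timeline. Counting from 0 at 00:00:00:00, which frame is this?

Total seconds to the label: (0 × 3600 + 36 × 60 + 44) = 2204.
Frame index = 2204 × 30 + 16 = 66136.

frame 66136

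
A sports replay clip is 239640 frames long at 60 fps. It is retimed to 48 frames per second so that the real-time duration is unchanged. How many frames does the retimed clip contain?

Target frames = source frames × (target rate / source rate) = 239640 × (48)/(60) = 239640 × 4/5 = 191712.

191712 frames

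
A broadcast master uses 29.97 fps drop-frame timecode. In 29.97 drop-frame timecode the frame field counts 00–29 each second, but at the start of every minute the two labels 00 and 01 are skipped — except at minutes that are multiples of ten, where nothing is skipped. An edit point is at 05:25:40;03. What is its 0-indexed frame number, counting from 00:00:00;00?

As if non-drop at 30 labels/s: (5 × 3600 + 25 × 60 + 40) × 30 + 3 = 586203.
Minute boundaries passed: 325; those not divisible by 10: 325 − 32 = 293; dropped labels = 2 × 293 = 586.
Actual frame index = 586203 − 586 = 585617.

585617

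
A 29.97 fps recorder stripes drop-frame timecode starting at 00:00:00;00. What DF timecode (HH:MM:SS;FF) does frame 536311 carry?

04:58:14;29

Each 10-minute DF block holds 10 × 60 × 30 − 9 × 2 = 17982 frames. 536311 ÷ 17982 → 29 full blocks, remainder 14833.
Within the partial block the first minute is 1800 frames and each further minute 1798, so 8 further minute boundaries passed. Total skipped labels = 18 × 29 + 2 × 8 = 538.
Non-drop label index = 536311 + 538 = 536849; at 30 labels/s that is 04:58:14:29, i.e. DF 04:58:14;29.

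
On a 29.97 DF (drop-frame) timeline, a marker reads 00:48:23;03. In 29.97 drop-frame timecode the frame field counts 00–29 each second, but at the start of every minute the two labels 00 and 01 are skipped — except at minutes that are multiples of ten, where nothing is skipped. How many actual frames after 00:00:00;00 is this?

87005

As if non-drop at 30 labels/s: (0 × 3600 + 48 × 60 + 23) × 30 + 3 = 87093.
Minute boundaries passed: 48; those not divisible by 10: 48 − 4 = 44; dropped labels = 2 × 44 = 88.
Actual frame index = 87093 − 88 = 87005.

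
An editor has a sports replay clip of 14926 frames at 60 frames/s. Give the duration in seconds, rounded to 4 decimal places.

Running time = 14926 × 1/60 = 7463/30 s ≈ 248.7667 s.

248.7667 seconds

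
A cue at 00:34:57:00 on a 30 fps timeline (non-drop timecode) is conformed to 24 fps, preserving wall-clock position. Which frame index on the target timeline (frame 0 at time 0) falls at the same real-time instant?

frame 50328

Source frame index: (0×3600 + 34×60 + 57) × 30 + 0 = 62910.
Real time: 62910 / (30) = 2097 s.
Target frame: (2097) × (24) = 50328.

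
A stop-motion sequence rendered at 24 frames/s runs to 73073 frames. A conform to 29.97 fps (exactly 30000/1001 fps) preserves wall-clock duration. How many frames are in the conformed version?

Target frames = source frames × (target rate / source rate) = 73073 × (30000/1001)/(24) = 73073 × 1250/1001 = 91250.

91250 frames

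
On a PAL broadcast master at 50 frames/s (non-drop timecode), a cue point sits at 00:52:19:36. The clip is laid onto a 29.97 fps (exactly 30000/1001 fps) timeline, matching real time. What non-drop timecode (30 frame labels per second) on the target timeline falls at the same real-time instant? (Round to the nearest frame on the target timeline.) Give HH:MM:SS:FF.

Source frame index: (0×3600 + 52×60 + 19) × 50 + 36 = 156986.
Real time: 156986 / (50) = 78493/25 s.
Target frame: (78493/25) × (30000/1001) = 94191600/1001 ≈ 94097.502 → 94098.
At 30 labels/s: frame 94098 → 00:52:16:18.

00:52:16:18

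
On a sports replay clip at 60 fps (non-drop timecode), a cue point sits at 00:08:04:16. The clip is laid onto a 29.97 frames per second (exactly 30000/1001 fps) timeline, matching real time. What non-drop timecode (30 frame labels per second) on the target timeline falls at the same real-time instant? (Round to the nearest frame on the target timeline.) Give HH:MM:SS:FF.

00:08:03:23

Source frame index: (0×3600 + 8×60 + 4) × 60 + 16 = 29056.
Real time: 29056 / (60) = 7264/15 s.
Target frame: (7264/15) × (30000/1001) = 14528000/1001 ≈ 14513.487 → 14513.
At 30 labels/s: frame 14513 → 00:08:03:23.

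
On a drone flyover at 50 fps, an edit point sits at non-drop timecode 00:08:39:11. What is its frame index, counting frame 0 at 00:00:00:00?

Total seconds to the label: (0 × 3600 + 8 × 60 + 39) = 519.
Frame index = 519 × 50 + 11 = 25961.

frame 25961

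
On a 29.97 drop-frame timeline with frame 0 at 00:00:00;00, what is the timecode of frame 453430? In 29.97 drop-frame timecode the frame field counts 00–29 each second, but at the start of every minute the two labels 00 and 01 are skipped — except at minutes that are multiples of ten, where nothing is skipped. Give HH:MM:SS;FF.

04:12:09;14

Ten DF minutes hold 17982 frames, so frame 453430 lies in block 25 (frames 449550–467531) with 3880 frames into that block.
The block's first minute is 1800 frames and the rest 1798 each; 3880 frames reaches minute 2, so 25 × 18 + 2 × 2 = 454 labels have been skipped so far.
Adding those back, label number 453430 + 454 = 453884 at 30 labels/s is 15129 s + 14 f = 4 h 12 min 9 s frame 14, i.e. 04:12:09;14.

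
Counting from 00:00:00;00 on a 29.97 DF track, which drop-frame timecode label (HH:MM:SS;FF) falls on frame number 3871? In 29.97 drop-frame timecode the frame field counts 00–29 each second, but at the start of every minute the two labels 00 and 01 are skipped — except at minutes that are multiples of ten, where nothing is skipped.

00:02:09;05

Each 10-minute DF block holds 10 × 60 × 30 − 9 × 2 = 17982 frames. 3871 ÷ 17982 → 0 full blocks, remainder 3871.
Within the partial block the first minute is 1800 frames and each further minute 1798, so 2 further minute boundaries passed. Total skipped labels = 18 × 0 + 2 × 2 = 4.
Non-drop label index = 3871 + 4 = 3875; at 30 labels/s that is 00:02:09:05, i.e. DF 00:02:09;05.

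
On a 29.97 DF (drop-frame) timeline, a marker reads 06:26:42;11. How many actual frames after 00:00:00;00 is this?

Complete 10-minute blocks: 38, each 17982 frames → 683316.
Remaining 6 whole minutes in the current block: 1800 + 5 × 1798 = 10790 frames.
Within the current minute: 42 × 30 + 11 − 2 = 1269 (labels ;00/;01 skipped at this minute). Total = 683316 + 10790 + 1269 = 695375.

695375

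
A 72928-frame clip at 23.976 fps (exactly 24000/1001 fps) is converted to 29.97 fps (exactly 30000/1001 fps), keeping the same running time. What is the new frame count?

Target frames = source frames × (target rate / source rate) = 72928 × (30000/1001)/(24000/1001) = 72928 × 5/4 = 91160.

91160 frames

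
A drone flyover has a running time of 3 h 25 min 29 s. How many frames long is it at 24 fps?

3 h 25 min 29 s = 12329 s.
Frames = 12329 × 24 = 295896.

295896 frames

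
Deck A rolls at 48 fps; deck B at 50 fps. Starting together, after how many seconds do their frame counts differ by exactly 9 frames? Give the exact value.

4.5 seconds

The gap grows by |50 − 48| = 2 frames per second.
Time for a 9-frame gap: 9 ÷ (2) = 4.5 s.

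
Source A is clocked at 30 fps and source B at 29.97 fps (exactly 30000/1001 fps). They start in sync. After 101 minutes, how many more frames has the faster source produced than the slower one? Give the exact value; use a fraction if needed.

181800/1001 frames

101 min = 6060 s.
A emits 30 × 6060 = 181800 frames; B emits 30000/1001 × 6060 = 181800000/1001.
Difference = 181800/1001 frames (≈ 181.6184); B is behind A.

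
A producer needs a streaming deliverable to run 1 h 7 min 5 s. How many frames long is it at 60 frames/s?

241500 frames

1 h 7 min 5 s = 4025 s.
Frames = 4025 × 60 = 241500.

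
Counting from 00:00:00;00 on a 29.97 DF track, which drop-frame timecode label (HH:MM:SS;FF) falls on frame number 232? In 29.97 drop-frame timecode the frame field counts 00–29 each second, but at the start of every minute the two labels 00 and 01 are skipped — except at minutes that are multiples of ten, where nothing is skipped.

00:00:07;22

Ten DF minutes hold 17982 frames, so frame 232 lies in block 0 (frames 0–17981) with 232 frames into that block.
The block's first minute is 1800 frames and the rest 1798 each; 232 frames reaches minute 0, so 0 × 18 + 0 × 2 = 0 labels have been skipped so far.
Adding those back, label number 232 + 0 = 232 at 30 labels/s is 7 s + 22 f = 0 h 0 min 7 s frame 22, i.e. 00:00:07;22.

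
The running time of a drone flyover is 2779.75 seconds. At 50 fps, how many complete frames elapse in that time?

138987 frames

Frames = 2779.75 × 50 = 277975/2 ≈ 138987.5000.
Complete frames: 138987.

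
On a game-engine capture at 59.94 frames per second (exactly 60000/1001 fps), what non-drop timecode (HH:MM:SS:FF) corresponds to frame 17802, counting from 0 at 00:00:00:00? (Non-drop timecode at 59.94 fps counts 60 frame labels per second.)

17802 ÷ 60 = 296 full seconds, remainder 42 frames.
296 s = 0 h 4 min 56 s.
Timecode: 00:04:56:42.

00:04:56:42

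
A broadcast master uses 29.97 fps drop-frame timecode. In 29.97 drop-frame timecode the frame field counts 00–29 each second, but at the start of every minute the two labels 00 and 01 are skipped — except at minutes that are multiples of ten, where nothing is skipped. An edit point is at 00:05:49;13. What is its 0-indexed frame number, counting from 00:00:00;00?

Complete 10-minute blocks: 0, each 17982 frames → 0.
Remaining 5 whole minutes in the current block: 1800 + 4 × 1798 = 8992 frames.
Within the current minute: 49 × 30 + 13 − 2 = 1481 (labels ;00/;01 skipped at this minute). Total = 0 + 8992 + 1481 = 10473.

10473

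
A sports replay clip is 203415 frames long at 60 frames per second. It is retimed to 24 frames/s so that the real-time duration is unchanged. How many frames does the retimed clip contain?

Target frames = source frames × (target rate / source rate) = 203415 × (24)/(60) = 203415 × 2/5 = 81366.

81366 frames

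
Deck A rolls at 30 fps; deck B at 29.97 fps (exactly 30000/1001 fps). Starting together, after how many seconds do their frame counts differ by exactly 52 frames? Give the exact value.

26026/15 seconds

The gap grows by |30000/1001 − 30| = 30/1001 frames per second.
Time for a 52-frame gap: 52 ÷ (30/1001) = 26026/15 s.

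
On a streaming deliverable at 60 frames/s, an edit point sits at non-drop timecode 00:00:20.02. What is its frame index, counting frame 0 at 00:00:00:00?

Total seconds to the label: (0 × 3600 + 0 × 60 + 20) = 20.
Frame index = 20 × 60 + 2 = 1202.

1202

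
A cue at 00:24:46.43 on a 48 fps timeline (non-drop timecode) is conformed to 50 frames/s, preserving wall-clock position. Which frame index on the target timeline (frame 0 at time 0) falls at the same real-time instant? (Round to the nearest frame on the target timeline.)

Source frame index: (0×3600 + 24×60 + 46) × 48 + 43 = 71371.
Real time: 71371 / (48) = 71371/48 s.
Target frame: (71371/48) × (50) = 1784275/24 ≈ 74344.792 → 74345.

frame 74345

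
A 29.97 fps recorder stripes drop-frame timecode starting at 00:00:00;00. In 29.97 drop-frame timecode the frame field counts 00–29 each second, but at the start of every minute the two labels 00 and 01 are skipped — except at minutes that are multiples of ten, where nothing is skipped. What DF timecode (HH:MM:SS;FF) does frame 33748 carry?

Ten DF minutes hold 17982 frames, so frame 33748 lies in block 1 (frames 17982–35963) with 15766 frames into that block.
The block's first minute is 1800 frames and the rest 1798 each; 15766 frames reaches minute 8, so 1 × 18 + 8 × 2 = 34 labels have been skipped so far.
Adding those back, label number 33748 + 34 = 33782 at 30 labels/s is 1126 s + 2 f = 0 h 18 min 46 s frame 2, i.e. 00:18:46;02.

00:18:46;02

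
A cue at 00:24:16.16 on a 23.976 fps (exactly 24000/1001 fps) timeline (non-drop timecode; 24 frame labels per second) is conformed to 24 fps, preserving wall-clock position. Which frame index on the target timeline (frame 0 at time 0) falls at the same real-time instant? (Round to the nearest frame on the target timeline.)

Source frame index: (0×3600 + 24×60 + 16) × 24 + 16 = 34960.
Real time: 34960 / (24000/1001) = 437437/300 s.
Target frame: (437437/300) × (24) = 874874/25 ≈ 34994.960 → 34995.

frame 34995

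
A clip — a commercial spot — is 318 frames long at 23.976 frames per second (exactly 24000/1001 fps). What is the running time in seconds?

Running time = 318 / (24000/1001) = 13.26325 s.

13.26325 seconds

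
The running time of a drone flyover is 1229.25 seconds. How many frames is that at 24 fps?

Frames = 1229.25 × 24 = 29502.

29502 frames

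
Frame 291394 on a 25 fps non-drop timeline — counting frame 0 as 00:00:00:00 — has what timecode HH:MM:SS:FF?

03:14:15:19

291394 ÷ 25 = 11655 full seconds, remainder 19 frames.
11655 s = 3 h 14 min 15 s.
Timecode: 03:14:15:19.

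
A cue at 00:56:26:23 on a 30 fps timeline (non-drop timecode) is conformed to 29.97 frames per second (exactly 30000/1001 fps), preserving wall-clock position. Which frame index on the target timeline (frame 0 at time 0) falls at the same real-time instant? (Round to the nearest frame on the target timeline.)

Source frame index: (0×3600 + 56×60 + 26) × 30 + 23 = 101603.
Real time: 101603 / (30) = 101603/30 s.
Target frame: (101603/30) × (30000/1001) = 101603000/1001 ≈ 101501.499 → 101501.

frame 101501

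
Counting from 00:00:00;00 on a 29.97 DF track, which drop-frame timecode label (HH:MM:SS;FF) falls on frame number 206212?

Each 10-minute DF block holds 10 × 60 × 30 − 9 × 2 = 17982 frames. 206212 ÷ 17982 → 11 full blocks, remainder 8410.
Within the partial block the first minute is 1800 frames and each further minute 1798, so 4 further minute boundaries passed. Total skipped labels = 18 × 11 + 2 × 4 = 206.
Non-drop label index = 206212 + 206 = 206418; at 30 labels/s that is 01:54:40:18, i.e. DF 01:54:40;18.

01:54:40;18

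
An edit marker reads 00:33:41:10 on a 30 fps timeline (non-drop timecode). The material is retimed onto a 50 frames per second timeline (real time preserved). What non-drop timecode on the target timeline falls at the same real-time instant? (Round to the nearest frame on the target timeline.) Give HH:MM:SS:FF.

Source frame index: (0×3600 + 33×60 + 41) × 30 + 10 = 60640.
Real time: 60640 / (30) = 6064/3 s.
Target frame: (6064/3) × (50) = 303200/3 ≈ 101066.667 → 101067.
At 50 labels/s: frame 101067 → 00:33:41:17.

00:33:41:17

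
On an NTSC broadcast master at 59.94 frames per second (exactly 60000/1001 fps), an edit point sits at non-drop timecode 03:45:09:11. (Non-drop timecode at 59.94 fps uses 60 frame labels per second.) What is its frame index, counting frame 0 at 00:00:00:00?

810551

Total seconds to the label: (3 × 3600 + 45 × 60 + 9) = 13509.
Frame index = 13509 × 60 + 11 = 810551.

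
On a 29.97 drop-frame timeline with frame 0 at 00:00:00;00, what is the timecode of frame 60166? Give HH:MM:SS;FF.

00:33:27;16

Each 10-minute DF block holds 10 × 60 × 30 − 9 × 2 = 17982 frames. 60166 ÷ 17982 → 3 full blocks, remainder 6220.
Within the partial block the first minute is 1800 frames and each further minute 1798, so 3 further minute boundaries passed. Total skipped labels = 18 × 3 + 2 × 3 = 60.
Non-drop label index = 60166 + 60 = 60226; at 30 labels/s that is 00:33:27:16, i.e. DF 00:33:27;16.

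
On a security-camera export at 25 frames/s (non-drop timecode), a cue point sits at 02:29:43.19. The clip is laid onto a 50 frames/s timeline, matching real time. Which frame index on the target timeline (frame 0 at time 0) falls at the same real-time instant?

frame 449188

Source frame index: (2×3600 + 29×60 + 43) × 25 + 19 = 224594.
Real time: 224594 / (25) = 224594/25 s.
Target frame: (224594/25) × (50) = 449188.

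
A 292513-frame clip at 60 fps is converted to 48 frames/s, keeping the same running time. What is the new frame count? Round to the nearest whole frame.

Frames at target rate = 292513 × (48) / (60) = 1170052/5 ≈ 234010.400.
Nearest whole frame: 234010.

234010 frames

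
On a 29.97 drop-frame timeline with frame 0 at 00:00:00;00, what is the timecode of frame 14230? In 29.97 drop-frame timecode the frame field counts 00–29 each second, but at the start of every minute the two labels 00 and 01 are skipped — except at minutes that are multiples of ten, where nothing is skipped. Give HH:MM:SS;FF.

Each 10-minute DF block holds 10 × 60 × 30 − 9 × 2 = 17982 frames. 14230 ÷ 17982 → 0 full blocks, remainder 14230.
Within the partial block the first minute is 1800 frames and each further minute 1798, so 7 further minute boundaries passed. Total skipped labels = 18 × 0 + 2 × 7 = 14.
Non-drop label index = 14230 + 14 = 14244; at 30 labels/s that is 00:07:54:24, i.e. DF 00:07:54;24.

00:07:54;24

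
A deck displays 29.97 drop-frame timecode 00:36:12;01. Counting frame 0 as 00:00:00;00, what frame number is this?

65095

Complete 10-minute blocks: 3, each 17982 frames → 53946.
Remaining 6 whole minutes in the current block: 1800 + 5 × 1798 = 10790 frames.
Within the current minute: 12 × 30 + 1 − 2 = 359 (labels ;00/;01 skipped at this minute). Total = 53946 + 10790 + 359 = 65095.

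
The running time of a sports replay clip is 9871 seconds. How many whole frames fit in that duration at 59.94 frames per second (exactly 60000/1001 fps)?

591668 frames

Frames = 9871 × 60000/1001 = 592260000/1001 ≈ 591668.3317.
Complete frames: 591668.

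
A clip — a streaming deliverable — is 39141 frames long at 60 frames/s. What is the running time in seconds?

652.35 seconds

Running time = 39141 / (60) = 652.35 s.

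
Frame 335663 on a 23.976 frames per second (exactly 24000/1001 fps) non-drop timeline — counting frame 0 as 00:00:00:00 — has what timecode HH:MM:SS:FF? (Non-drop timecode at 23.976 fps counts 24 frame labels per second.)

335663 ÷ 24 = 13985 full seconds, remainder 23 frames.
13985 s = 3 h 53 min 5 s.
Timecode: 03:53:05:23.

03:53:05:23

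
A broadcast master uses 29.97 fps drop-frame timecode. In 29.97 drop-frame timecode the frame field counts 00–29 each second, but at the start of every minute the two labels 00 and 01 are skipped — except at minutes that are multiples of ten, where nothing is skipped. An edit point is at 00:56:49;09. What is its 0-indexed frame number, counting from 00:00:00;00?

As if non-drop at 30 labels/s: (0 × 3600 + 56 × 60 + 49) × 30 + 9 = 102279.
Minute boundaries passed: 56; those not divisible by 10: 56 − 5 = 51; dropped labels = 2 × 51 = 102.
Actual frame index = 102279 − 102 = 102177.

102177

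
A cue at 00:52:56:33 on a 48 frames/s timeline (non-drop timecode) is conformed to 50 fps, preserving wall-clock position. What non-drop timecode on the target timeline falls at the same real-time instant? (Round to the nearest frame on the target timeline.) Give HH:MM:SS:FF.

00:52:56:34

Source frame index: (0×3600 + 52×60 + 56) × 48 + 33 = 152481.
Real time: 152481 / (48) = 50827/16 s.
Target frame: (50827/16) × (50) = 1270675/8 ≈ 158834.375 → 158834.
At 50 labels/s: frame 158834 → 00:52:56:34.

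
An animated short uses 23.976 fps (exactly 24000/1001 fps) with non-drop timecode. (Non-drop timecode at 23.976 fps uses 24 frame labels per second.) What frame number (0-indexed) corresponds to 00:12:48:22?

Total seconds to the label: (0 × 3600 + 12 × 60 + 48) = 768.
Frame index = 768 × 24 + 22 = 18454.

frame 18454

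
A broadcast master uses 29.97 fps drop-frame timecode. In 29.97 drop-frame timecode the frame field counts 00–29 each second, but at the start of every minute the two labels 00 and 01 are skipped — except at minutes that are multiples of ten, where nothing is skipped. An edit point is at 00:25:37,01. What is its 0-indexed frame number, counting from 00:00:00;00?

As if non-drop at 30 labels/s: (0 × 3600 + 25 × 60 + 37) × 30 + 1 = 46111.
Minute boundaries passed: 25; those not divisible by 10: 25 − 2 = 23; dropped labels = 2 × 23 = 46.
Actual frame index = 46111 − 46 = 46065.

46065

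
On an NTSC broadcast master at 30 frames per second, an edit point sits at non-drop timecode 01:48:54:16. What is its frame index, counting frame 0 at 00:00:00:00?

frame 196036

Total seconds to the label: (1 × 3600 + 48 × 60 + 54) = 6534.
Frame index = 6534 × 30 + 16 = 196036.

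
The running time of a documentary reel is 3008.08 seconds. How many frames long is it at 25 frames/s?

75202 frames

Frames = 3008.08 × 25 = 75202.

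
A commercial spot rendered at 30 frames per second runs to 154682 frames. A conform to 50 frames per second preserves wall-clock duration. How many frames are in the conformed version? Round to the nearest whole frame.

257803 frames

Frames at target rate = 154682 × (50) / (30) = 773410/3 ≈ 257803.333.
Nearest whole frame: 257803.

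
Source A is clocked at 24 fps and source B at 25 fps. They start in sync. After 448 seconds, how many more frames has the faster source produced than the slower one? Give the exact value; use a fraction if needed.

448 frames

A emits 24 × 448 = 10752 frames; B emits 25 × 448 = 11200.
Difference = 448 frames; B is ahead of A.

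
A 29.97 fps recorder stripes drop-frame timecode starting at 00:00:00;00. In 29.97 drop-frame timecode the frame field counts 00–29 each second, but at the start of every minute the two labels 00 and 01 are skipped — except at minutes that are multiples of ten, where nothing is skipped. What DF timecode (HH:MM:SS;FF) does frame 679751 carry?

Each 10-minute DF block holds 10 × 60 × 30 − 9 × 2 = 17982 frames. 679751 ÷ 17982 → 37 full blocks, remainder 14417.
Within the partial block the first minute is 1800 frames and each further minute 1798, so 8 further minute boundaries passed. Total skipped labels = 18 × 37 + 2 × 8 = 682.
Non-drop label index = 679751 + 682 = 680433; at 30 labels/s that is 06:18:01:03, i.e. DF 06:18:01;03.

06:18:01;03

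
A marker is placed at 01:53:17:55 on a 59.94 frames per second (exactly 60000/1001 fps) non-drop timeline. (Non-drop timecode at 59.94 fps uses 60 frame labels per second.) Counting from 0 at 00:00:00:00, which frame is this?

Total seconds to the label: (1 × 3600 + 53 × 60 + 17) = 6797.
Frame index = 6797 × 60 + 55 = 407875.

frame 407875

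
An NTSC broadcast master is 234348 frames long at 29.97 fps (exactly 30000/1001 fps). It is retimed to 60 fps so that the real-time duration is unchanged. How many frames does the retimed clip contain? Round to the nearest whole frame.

Frames at target rate = 234348 × (60) / (30000/1001) = 58645587/125 ≈ 469164.696.
Nearest whole frame: 469165.

469165 frames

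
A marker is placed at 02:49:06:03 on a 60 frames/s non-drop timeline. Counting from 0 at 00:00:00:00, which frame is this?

Total seconds to the label: (2 × 3600 + 49 × 60 + 6) = 10146.
Frame index = 10146 × 60 + 3 = 608763.

608763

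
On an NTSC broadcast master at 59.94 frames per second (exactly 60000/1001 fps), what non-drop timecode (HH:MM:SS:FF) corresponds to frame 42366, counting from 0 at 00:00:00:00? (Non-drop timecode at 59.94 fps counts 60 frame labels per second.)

00:11:46:06

42366 ÷ 60 = 706 full seconds, remainder 6 frames.
706 s = 0 h 11 min 46 s.
Timecode: 00:11:46:06.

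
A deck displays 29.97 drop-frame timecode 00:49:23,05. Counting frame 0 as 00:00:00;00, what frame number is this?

Complete 10-minute blocks: 4, each 17982 frames → 71928.
Remaining 9 whole minutes in the current block: 1800 + 8 × 1798 = 16184 frames.
Within the current minute: 23 × 30 + 5 − 2 = 693 (labels ;00/;01 skipped at this minute). Total = 71928 + 16184 + 693 = 88805.

88805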